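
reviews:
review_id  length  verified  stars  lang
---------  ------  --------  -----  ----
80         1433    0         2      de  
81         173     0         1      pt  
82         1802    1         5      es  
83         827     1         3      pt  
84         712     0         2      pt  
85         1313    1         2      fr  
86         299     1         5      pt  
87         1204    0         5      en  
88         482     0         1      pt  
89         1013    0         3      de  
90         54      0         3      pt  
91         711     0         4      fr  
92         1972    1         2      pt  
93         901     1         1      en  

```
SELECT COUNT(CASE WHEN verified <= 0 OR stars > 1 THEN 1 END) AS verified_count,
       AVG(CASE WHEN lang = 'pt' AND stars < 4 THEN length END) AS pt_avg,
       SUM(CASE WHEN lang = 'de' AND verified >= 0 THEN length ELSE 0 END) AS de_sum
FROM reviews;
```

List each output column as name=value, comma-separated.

verified_count=13, pt_avg=703.3333333333, de_sum=2446

[verified_count: verified <= 0 OR stars > 1]
review_id=80: ✓ → 1
review_id=81: ✓ → 1
review_id=82: ✓ → 1
review_id=83: ✓ → 1
review_id=84: ✓ → 1
review_id=85: ✓ → 1
review_id=86: ✓ → 1
review_id=87: ✓ → 1
review_id=88: ✓ → 1
review_id=89: ✓ → 1
review_id=90: ✓ → 1
review_id=91: ✓ → 1
review_id=92: ✓ → 1
review_id=93: ✗
verified_count = COUNT(1, 1, 1, 1, 1, 1, 1, 1, 1, 1, 1, 1, 1) = 13
—
[pt_avg: lang = 'pt' AND stars < 4]
review_id=80: ✗
review_id=81: ✓ → 173
review_id=82: ✗
review_id=83: ✓ → 827
review_id=84: ✓ → 712
review_id=85: ✗
review_id=86: ✗
review_id=87: ✗
review_id=88: ✓ → 482
review_id=89: ✗
review_id=90: ✓ → 54
review_id=91: ✗
review_id=92: ✓ → 1972
review_id=93: ✗
pt_avg = (173 + 827 + 712 + 482 + 54 + 1972) / 6 = 703.3333333333
—
[de_sum: lang = 'de' AND verified >= 0]
review_id=80: ✓ → 1433
review_id=81: ✗
review_id=82: ✗
review_id=83: ✗
review_id=84: ✗
review_id=85: ✗
review_id=86: ✗
review_id=87: ✗
review_id=88: ✗
review_id=89: ✓ → 1013
review_id=90: ✗
review_id=91: ✗
review_id=92: ✗
review_id=93: ✗
de_sum = 1433 + 1013 = 2446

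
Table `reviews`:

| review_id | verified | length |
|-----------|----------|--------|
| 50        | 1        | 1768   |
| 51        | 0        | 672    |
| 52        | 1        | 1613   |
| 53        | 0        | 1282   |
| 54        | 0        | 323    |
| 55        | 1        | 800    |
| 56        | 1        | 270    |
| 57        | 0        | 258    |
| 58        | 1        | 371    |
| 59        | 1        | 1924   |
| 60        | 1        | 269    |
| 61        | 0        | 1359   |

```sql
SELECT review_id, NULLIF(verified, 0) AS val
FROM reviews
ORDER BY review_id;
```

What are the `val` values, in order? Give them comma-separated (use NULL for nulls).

review_id=50: verified=1 vs 0: differ → 1
review_id=51: verified=0 vs 0: equal → NULL
review_id=52: verified=1 vs 0: differ → 1
review_id=53: verified=0 vs 0: equal → NULL
review_id=54: verified=0 vs 0: equal → NULL
review_id=55: verified=1 vs 0: differ → 1
review_id=56: verified=1 vs 0: differ → 1
review_id=57: verified=0 vs 0: equal → NULL
review_id=58: verified=1 vs 0: differ → 1
review_id=59: verified=1 vs 0: differ → 1
review_id=60: verified=1 vs 0: differ → 1
review_id=61: verified=0 vs 0: equal → NULL

1, NULL, 1, NULL, NULL, 1, 1, NULL, 1, 1, 1, NULL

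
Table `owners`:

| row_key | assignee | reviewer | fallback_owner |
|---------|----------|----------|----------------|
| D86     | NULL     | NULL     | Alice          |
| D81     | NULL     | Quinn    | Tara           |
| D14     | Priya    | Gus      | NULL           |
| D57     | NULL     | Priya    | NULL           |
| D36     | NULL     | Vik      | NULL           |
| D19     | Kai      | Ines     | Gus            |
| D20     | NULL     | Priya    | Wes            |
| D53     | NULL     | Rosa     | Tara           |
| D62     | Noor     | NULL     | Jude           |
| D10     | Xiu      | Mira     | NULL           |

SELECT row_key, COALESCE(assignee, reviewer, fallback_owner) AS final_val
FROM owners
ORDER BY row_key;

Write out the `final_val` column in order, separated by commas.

row_key=D10: assignee=Xiu → Xiu
row_key=D14: assignee=Priya → Priya
row_key=D19: assignee=Kai → Kai
row_key=D20: assignee=NULL, reviewer=Priya → Priya
row_key=D36: assignee=NULL, reviewer=Vik → Vik
row_key=D53: assignee=NULL, reviewer=Rosa → Rosa
row_key=D57: assignee=NULL, reviewer=Priya → Priya
row_key=D62: assignee=Noor → Noor
row_key=D81: assignee=NULL, reviewer=Quinn → Quinn
row_key=D86: assignee=NULL, reviewer=NULL, fallback_owner=Alice → Alice

Xiu, Priya, Kai, Priya, Vik, Rosa, Priya, Noor, Quinn, Alice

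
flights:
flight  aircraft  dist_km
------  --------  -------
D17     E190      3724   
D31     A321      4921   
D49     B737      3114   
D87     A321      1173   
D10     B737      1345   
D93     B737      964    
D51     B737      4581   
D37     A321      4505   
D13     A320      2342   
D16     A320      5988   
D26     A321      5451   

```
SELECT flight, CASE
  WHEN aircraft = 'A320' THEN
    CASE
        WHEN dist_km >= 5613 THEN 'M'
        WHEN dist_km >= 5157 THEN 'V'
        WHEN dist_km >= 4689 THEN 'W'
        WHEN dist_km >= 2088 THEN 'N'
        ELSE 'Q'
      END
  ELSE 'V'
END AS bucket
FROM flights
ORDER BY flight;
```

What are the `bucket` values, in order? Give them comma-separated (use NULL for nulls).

flight=D10: aircraft='B737' → outer ELSE → V
flight=D13: aircraft='A320' → inner[dist_km >= 2088] → N
flight=D16: aircraft='A320' → inner[dist_km >= 5613] → M
flight=D17: aircraft='E190' → outer ELSE → V
flight=D26: aircraft='A321' → outer ELSE → V
flight=D31: aircraft='A321' → outer ELSE → V
flight=D37: aircraft='A321' → outer ELSE → V
flight=D49: aircraft='B737' → outer ELSE → V
flight=D51: aircraft='B737' → outer ELSE → V
flight=D87: aircraft='A321' → outer ELSE → V
flight=D93: aircraft='B737' → outer ELSE → V

V, N, M, V, V, V, V, V, V, V, V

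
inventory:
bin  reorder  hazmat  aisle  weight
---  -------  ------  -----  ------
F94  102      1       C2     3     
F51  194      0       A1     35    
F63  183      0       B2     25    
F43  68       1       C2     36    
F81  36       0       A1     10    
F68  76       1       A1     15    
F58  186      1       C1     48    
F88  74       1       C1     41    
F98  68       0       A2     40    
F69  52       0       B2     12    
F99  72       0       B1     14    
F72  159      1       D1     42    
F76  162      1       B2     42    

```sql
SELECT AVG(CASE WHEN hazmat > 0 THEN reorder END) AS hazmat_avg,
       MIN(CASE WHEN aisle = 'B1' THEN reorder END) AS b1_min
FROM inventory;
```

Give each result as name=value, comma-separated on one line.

[hazmat_avg: hazmat > 0]
bin=F94: ✓ → 102
bin=F51: ✗
bin=F63: ✗
bin=F43: ✓ → 68
bin=F81: ✗
bin=F68: ✓ → 76
bin=F58: ✓ → 186
bin=F88: ✓ → 74
bin=F98: ✗
bin=F69: ✗
bin=F99: ✗
bin=F72: ✓ → 159
bin=F76: ✓ → 162
hazmat_avg = (102 + 68 + 76 + 186 + 74 + 159 + 162) / 7 = 118.1428571429
—
[b1_min: aisle = 'B1']
bin=F94: ✗
bin=F51: ✗
bin=F63: ✗
bin=F43: ✗
bin=F81: ✗
bin=F68: ✗
bin=F58: ✗
bin=F88: ✗
bin=F98: ✗
bin=F69: ✗
bin=F99: ✓ → 72
bin=F72: ✗
bin=F76: ✗
b1_min = MIN(72) = 72

hazmat_avg=118.1428571429, b1_min=72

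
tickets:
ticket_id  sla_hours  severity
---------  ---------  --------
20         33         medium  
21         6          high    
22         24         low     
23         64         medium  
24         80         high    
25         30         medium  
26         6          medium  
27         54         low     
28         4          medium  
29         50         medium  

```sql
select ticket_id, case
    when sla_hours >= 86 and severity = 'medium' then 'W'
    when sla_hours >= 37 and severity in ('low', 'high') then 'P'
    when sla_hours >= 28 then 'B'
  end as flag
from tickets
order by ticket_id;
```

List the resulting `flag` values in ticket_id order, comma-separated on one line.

B, NULL, NULL, B, P, B, NULL, P, NULL, B

ticket_id=20: sla_hours >= 28 → B
ticket_id=21: (no match → NULL) → NULL
ticket_id=22: (no match → NULL) → NULL
ticket_id=23: sla_hours >= 28 → B
ticket_id=24: sla_hours >= 37 and severity in ('low', 'high') → P
ticket_id=25: sla_hours >= 28 → B
ticket_id=26: (no match → NULL) → NULL
ticket_id=27: sla_hours >= 37 and severity in ('low', 'high') → P
ticket_id=28: (no match → NULL) → NULL
ticket_id=29: sla_hours >= 28 → B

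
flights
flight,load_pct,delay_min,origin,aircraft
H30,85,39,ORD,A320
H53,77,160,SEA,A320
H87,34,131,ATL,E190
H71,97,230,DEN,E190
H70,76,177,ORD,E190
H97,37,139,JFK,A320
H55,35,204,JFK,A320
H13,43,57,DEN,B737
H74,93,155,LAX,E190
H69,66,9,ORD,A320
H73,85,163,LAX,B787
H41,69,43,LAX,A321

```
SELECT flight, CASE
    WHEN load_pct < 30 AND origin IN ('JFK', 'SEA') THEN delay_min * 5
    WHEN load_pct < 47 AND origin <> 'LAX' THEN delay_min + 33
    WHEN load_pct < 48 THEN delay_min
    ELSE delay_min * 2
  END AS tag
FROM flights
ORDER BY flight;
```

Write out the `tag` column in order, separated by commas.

flight=H13: load_pct < 47 AND origin <> 'LAX' → 90
flight=H30: ELSE → 78
flight=H41: ELSE → 86
flight=H53: ELSE → 320
flight=H55: load_pct < 47 AND origin <> 'LAX' → 237
flight=H69: ELSE → 18
flight=H70: ELSE → 354
flight=H71: ELSE → 460
flight=H73: ELSE → 326
flight=H74: ELSE → 310
flight=H87: load_pct < 47 AND origin <> 'LAX' → 164
flight=H97: load_pct < 47 AND origin <> 'LAX' → 172

90, 78, 86, 320, 237, 18, 354, 460, 326, 310, 164, 172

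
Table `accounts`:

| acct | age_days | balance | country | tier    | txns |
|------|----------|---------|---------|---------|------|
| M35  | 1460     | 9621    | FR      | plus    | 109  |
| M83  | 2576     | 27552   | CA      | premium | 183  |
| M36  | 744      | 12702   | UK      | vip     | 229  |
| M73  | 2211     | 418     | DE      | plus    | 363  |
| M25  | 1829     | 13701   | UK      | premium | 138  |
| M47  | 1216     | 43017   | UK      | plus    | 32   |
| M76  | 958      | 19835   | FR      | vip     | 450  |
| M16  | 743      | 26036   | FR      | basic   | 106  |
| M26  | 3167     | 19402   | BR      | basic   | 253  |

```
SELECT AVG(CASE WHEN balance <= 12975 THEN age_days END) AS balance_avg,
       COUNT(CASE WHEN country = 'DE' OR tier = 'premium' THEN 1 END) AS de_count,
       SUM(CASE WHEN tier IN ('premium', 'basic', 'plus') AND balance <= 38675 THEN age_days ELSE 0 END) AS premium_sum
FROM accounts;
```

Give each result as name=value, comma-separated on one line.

balance_avg=1471.6666666667, de_count=3, premium_sum=11986

[balance_avg: balance <= 12975]
acct=M35: ✓ → 1460
acct=M83: ✗
acct=M36: ✓ → 744
acct=M73: ✓ → 2211
acct=M25: ✗
acct=M47: ✗
acct=M76: ✗
acct=M16: ✗
acct=M26: ✗
balance_avg = (1460 + 744 + 2211) / 3 = 1471.6666666667
—
[de_count: country = 'DE' OR tier = 'premium']
acct=M35: ✗
acct=M83: ✓ → 1
acct=M36: ✗
acct=M73: ✓ → 1
acct=M25: ✓ → 1
acct=M47: ✗
acct=M76: ✗
acct=M16: ✗
acct=M26: ✗
de_count = COUNT(1, 1, 1) = 3
—
[premium_sum: tier IN ('premium', 'basic', 'plus') AND balance <= 38675]
acct=M35: ✓ → 1460
acct=M83: ✓ → 2576
acct=M36: ✗
acct=M73: ✓ → 2211
acct=M25: ✓ → 1829
acct=M47: ✗
acct=M76: ✗
acct=M16: ✓ → 743
acct=M26: ✓ → 3167
premium_sum = 1460 + 2576 + 2211 + 1829 + 743 + 3167 = 11986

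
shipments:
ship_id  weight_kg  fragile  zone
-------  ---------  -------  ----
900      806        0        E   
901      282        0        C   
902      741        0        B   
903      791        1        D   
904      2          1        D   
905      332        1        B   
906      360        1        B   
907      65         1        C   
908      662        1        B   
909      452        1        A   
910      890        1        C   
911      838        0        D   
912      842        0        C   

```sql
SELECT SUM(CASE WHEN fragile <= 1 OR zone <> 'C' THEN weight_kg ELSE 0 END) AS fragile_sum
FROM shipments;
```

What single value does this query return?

7063

ship_id=900: ✓ → 806
ship_id=901: ✓ → 282
ship_id=902: ✓ → 741
ship_id=903: ✓ → 791
ship_id=904: ✓ → 2
ship_id=905: ✓ → 332
ship_id=906: ✓ → 360
ship_id=907: ✓ → 65
ship_id=908: ✓ → 662
ship_id=909: ✓ → 452
ship_id=910: ✓ → 890
ship_id=911: ✓ → 838
ship_id=912: ✓ → 842
fragile_sum = 806 + 282 + 741 + 791 + 2 + 332 + 360 + 65 + 662 + 452 + 890 + 838 + 842 = 7063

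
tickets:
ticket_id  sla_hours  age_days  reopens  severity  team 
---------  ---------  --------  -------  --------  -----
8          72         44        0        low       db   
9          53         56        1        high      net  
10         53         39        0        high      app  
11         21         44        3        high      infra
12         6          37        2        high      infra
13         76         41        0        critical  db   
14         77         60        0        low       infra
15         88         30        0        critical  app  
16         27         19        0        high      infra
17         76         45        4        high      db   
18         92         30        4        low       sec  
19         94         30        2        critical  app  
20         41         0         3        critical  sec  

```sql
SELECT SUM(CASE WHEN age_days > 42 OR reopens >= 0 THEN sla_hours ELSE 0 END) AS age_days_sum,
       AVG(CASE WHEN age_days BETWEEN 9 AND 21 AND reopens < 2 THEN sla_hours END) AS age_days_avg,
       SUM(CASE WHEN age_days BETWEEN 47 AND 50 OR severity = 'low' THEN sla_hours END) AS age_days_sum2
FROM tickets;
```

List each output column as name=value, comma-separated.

age_days_sum=776, age_days_avg=27, age_days_sum2=241

[age_days_sum: age_days > 42 OR reopens >= 0]
ticket_id=8: ✓ → 72
ticket_id=9: ✓ → 53
ticket_id=10: ✓ → 53
ticket_id=11: ✓ → 21
ticket_id=12: ✓ → 6
ticket_id=13: ✓ → 76
ticket_id=14: ✓ → 77
ticket_id=15: ✓ → 88
ticket_id=16: ✓ → 27
ticket_id=17: ✓ → 76
ticket_id=18: ✓ → 92
ticket_id=19: ✓ → 94
ticket_id=20: ✓ → 41
age_days_sum = 72 + 53 + 53 + 21 + 6 + 76 + 77 + 88 + 27 + 76 + 92 + 94 + 41 = 776
—
[age_days_avg: age_days BETWEEN 9 AND 21 AND reopens < 2]
ticket_id=8: ✗
ticket_id=9: ✗
ticket_id=10: ✗
ticket_id=11: ✗
ticket_id=12: ✗
ticket_id=13: ✗
ticket_id=14: ✗
ticket_id=15: ✗
ticket_id=16: ✓ → 27
ticket_id=17: ✗
ticket_id=18: ✗
ticket_id=19: ✗
ticket_id=20: ✗
age_days_avg = 27
—
[age_days_sum2: age_days BETWEEN 47 AND 50 OR severity = 'low']
ticket_id=8: ✓ → 72
ticket_id=9: ✗
ticket_id=10: ✗
ticket_id=11: ✗
ticket_id=12: ✗
ticket_id=13: ✗
ticket_id=14: ✓ → 77
ticket_id=15: ✗
ticket_id=16: ✗
ticket_id=17: ✗
ticket_id=18: ✓ → 92
ticket_id=19: ✗
ticket_id=20: ✗
age_days_sum2 = 72 + 77 + 92 = 241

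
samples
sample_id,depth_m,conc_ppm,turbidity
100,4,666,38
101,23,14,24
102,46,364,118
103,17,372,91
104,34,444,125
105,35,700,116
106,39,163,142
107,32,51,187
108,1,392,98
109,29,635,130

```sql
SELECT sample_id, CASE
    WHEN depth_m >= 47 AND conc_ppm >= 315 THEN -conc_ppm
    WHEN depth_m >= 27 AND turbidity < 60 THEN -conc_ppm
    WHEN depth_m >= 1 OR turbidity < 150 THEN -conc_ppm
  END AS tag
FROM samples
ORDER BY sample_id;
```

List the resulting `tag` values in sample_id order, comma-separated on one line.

sample_id=100: depth_m >= 1 OR turbidity < 150 → -666
sample_id=101: depth_m >= 1 OR turbidity < 150 → -14
sample_id=102: depth_m >= 1 OR turbidity < 150 → -364
sample_id=103: depth_m >= 1 OR turbidity < 150 → -372
sample_id=104: depth_m >= 1 OR turbidity < 150 → -444
sample_id=105: depth_m >= 1 OR turbidity < 150 → -700
sample_id=106: depth_m >= 1 OR turbidity < 150 → -163
sample_id=107: depth_m >= 1 OR turbidity < 150 → -51
sample_id=108: depth_m >= 1 OR turbidity < 150 → -392
sample_id=109: depth_m >= 1 OR turbidity < 150 → -635

-666, -14, -364, -372, -444, -700, -163, -51, -392, -635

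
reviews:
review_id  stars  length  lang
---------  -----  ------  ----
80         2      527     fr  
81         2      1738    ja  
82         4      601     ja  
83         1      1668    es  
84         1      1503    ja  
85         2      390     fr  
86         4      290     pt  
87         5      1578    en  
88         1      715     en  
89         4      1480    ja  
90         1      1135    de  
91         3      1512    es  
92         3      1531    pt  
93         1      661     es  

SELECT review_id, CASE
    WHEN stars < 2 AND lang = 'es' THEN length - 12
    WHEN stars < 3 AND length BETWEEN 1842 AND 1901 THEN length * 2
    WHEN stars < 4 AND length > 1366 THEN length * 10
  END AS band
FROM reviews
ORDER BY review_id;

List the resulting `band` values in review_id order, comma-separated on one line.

review_id=80: (no match → NULL) → NULL
review_id=81: stars < 4 AND length > 1366 → 17380
review_id=82: (no match → NULL) → NULL
review_id=83: stars < 2 AND lang = 'es' → 1656
review_id=84: stars < 4 AND length > 1366 → 15030
review_id=85: (no match → NULL) → NULL
review_id=86: (no match → NULL) → NULL
review_id=87: (no match → NULL) → NULL
review_id=88: (no match → NULL) → NULL
review_id=89: (no match → NULL) → NULL
review_id=90: (no match → NULL) → NULL
review_id=91: stars < 4 AND length > 1366 → 15120
review_id=92: stars < 4 AND length > 1366 → 15310
review_id=93: stars < 2 AND lang = 'es' → 649

NULL, 17380, NULL, 1656, 15030, NULL, NULL, NULL, NULL, NULL, NULL, 15120, 15310, 649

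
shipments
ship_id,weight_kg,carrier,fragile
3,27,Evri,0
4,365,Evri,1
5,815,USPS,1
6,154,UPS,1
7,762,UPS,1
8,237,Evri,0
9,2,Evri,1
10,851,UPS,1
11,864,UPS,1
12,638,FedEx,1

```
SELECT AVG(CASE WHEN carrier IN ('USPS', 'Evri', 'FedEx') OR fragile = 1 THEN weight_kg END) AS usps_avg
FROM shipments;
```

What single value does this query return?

ship_id=3: ✓ → 27
ship_id=4: ✓ → 365
ship_id=5: ✓ → 815
ship_id=6: ✓ → 154
ship_id=7: ✓ → 762
ship_id=8: ✓ → 237
ship_id=9: ✓ → 2
ship_id=10: ✓ → 851
ship_id=11: ✓ → 864
ship_id=12: ✓ → 638
usps_avg = (27 + 365 + 815 + 154 + 762 + 237 + 2 + 851 + 864 + 638) / 10 = 471.5

471.5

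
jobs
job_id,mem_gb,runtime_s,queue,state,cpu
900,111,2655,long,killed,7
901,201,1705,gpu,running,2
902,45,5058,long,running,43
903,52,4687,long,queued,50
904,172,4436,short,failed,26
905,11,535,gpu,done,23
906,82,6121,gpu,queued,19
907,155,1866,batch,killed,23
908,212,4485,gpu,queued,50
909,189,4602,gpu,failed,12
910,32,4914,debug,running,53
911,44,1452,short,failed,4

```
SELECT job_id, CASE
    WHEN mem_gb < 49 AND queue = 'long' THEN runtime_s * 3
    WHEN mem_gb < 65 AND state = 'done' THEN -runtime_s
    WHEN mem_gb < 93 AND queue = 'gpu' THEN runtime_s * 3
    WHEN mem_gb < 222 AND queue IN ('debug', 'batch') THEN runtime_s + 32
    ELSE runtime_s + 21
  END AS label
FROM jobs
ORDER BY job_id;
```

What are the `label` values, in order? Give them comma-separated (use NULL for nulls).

job_id=900: ELSE → 2676
job_id=901: ELSE → 1726
job_id=902: mem_gb < 49 AND queue = 'long' → 15174
job_id=903: ELSE → 4708
job_id=904: ELSE → 4457
job_id=905: mem_gb < 65 AND state = 'done' → -535
job_id=906: mem_gb < 93 AND queue = 'gpu' → 18363
job_id=907: mem_gb < 222 AND queue IN ('debug', 'batch') → 1898
job_id=908: ELSE → 4506
job_id=909: ELSE → 4623
job_id=910: mem_gb < 222 AND queue IN ('debug', 'batch') → 4946
job_id=911: ELSE → 1473

2676, 1726, 15174, 4708, 4457, -535, 18363, 1898, 4506, 4623, 4946, 1473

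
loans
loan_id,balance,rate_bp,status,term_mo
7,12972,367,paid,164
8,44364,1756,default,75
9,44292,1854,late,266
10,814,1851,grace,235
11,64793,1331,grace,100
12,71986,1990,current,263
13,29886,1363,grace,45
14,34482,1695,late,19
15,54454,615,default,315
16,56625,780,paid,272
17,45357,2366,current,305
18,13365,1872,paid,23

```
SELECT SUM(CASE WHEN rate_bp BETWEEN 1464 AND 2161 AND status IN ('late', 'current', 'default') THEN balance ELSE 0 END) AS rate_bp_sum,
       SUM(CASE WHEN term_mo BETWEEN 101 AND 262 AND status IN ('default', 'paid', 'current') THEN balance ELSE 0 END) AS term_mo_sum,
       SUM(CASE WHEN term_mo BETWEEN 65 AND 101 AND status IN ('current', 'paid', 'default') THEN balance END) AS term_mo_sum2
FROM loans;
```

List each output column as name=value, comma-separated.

[rate_bp_sum: rate_bp BETWEEN 1464 AND 2161 AND status IN ('late', 'current', 'default')]
loan_id=7: ✗
loan_id=8: ✓ → 44364
loan_id=9: ✓ → 44292
loan_id=10: ✗
loan_id=11: ✗
loan_id=12: ✓ → 71986
loan_id=13: ✗
loan_id=14: ✓ → 34482
loan_id=15: ✗
loan_id=16: ✗
loan_id=17: ✗
loan_id=18: ✗
rate_bp_sum = 44364 + 44292 + 71986 + 34482 = 195124
—
[term_mo_sum: term_mo BETWEEN 101 AND 262 AND status IN ('default', 'paid', 'current')]
loan_id=7: ✓ → 12972
loan_id=8: ✗
loan_id=9: ✗
loan_id=10: ✗
loan_id=11: ✗
loan_id=12: ✗
loan_id=13: ✗
loan_id=14: ✗
loan_id=15: ✗
loan_id=16: ✗
loan_id=17: ✗
loan_id=18: ✗
term_mo_sum = 12972
—
[term_mo_sum2: term_mo BETWEEN 65 AND 101 AND status IN ('current', 'paid', 'default')]
loan_id=7: ✗
loan_id=8: ✓ → 44364
loan_id=9: ✗
loan_id=10: ✗
loan_id=11: ✗
loan_id=12: ✗
loan_id=13: ✗
loan_id=14: ✗
loan_id=15: ✗
loan_id=16: ✗
loan_id=17: ✗
loan_id=18: ✗
term_mo_sum2 = 44364

rate_bp_sum=195124, term_mo_sum=12972, term_mo_sum2=44364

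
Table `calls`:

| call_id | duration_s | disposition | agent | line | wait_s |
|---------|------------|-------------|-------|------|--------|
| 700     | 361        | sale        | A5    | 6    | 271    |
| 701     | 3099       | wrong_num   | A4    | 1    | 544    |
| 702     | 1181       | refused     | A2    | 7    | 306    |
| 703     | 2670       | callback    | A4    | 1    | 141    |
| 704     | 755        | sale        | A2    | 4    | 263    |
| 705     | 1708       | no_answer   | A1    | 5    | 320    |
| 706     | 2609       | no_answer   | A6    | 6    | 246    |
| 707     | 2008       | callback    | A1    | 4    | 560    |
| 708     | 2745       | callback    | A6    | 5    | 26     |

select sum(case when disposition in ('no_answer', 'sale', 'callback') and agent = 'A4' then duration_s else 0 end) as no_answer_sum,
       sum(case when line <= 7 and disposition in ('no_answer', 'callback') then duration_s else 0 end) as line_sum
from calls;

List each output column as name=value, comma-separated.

[no_answer_sum: disposition in ('no_answer', 'sale', 'callback') and agent = 'A4']
call_id=700: ✗
call_id=701: ✗
call_id=702: ✗
call_id=703: ✓ → 2670
call_id=704: ✗
call_id=705: ✗
call_id=706: ✗
call_id=707: ✗
call_id=708: ✗
no_answer_sum = 2670
—
[line_sum: line <= 7 and disposition in ('no_answer', 'callback')]
call_id=700: ✗
call_id=701: ✗
call_id=702: ✗
call_id=703: ✓ → 2670
call_id=704: ✗
call_id=705: ✓ → 1708
call_id=706: ✓ → 2609
call_id=707: ✓ → 2008
call_id=708: ✓ → 2745
line_sum = 2670 + 1708 + 2609 + 2008 + 2745 = 11740

no_answer_sum=2670, line_sum=11740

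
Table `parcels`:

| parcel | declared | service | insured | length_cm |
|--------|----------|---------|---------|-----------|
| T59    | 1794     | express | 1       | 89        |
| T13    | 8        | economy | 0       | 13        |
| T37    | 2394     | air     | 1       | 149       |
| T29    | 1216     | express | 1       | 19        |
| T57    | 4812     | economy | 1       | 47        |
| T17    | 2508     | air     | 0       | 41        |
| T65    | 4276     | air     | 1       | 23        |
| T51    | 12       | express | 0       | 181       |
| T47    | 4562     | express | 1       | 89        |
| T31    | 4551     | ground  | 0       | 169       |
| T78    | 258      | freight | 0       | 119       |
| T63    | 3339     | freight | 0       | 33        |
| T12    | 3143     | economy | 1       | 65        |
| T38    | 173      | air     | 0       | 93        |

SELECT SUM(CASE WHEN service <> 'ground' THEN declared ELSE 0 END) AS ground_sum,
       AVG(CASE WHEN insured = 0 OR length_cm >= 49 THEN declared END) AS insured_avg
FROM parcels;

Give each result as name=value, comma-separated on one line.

[ground_sum: service <> 'ground']
parcel=T59: ✓ → 1794
parcel=T13: ✓ → 8
parcel=T37: ✓ → 2394
parcel=T29: ✓ → 1216
parcel=T57: ✓ → 4812
parcel=T17: ✓ → 2508
parcel=T65: ✓ → 4276
parcel=T51: ✓ → 12
parcel=T47: ✓ → 4562
parcel=T31: ✗
parcel=T78: ✓ → 258
parcel=T63: ✓ → 3339
parcel=T12: ✓ → 3143
parcel=T38: ✓ → 173
ground_sum = 1794 + 8 + 2394 + 1216 + 4812 + 2508 + 4276 + 12 + 4562 + 258 + 3339 + 3143 + 173 = 28495
—
[insured_avg: insured = 0 OR length_cm >= 49]
parcel=T59: ✓ → 1794
parcel=T13: ✓ → 8
parcel=T37: ✓ → 2394
parcel=T29: ✗
parcel=T57: ✗
parcel=T17: ✓ → 2508
parcel=T65: ✗
parcel=T51: ✓ → 12
parcel=T47: ✓ → 4562
parcel=T31: ✓ → 4551
parcel=T78: ✓ → 258
parcel=T63: ✓ → 3339
parcel=T12: ✓ → 3143
parcel=T38: ✓ → 173
insured_avg = (1794 + 8 + 2394 + 2508 + 12 + 4562 + 4551 + 258 + 3339 + 3143 + 173) / 11 = 2067.4545454545

ground_sum=28495, insured_avg=2067.4545454545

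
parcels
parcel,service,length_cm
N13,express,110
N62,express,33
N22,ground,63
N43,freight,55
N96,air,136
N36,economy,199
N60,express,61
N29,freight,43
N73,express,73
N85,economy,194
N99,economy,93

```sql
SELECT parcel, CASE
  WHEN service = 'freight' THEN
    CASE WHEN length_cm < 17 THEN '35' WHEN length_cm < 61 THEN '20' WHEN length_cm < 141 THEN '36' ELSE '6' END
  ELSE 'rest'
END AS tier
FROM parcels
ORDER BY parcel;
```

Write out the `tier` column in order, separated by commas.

rest, rest, 20, rest, 20, rest, rest, rest, rest, rest, rest

parcel=N13: service='express' → outer ELSE → rest
parcel=N22: service='ground' → outer ELSE → rest
parcel=N29: service='freight' → inner[length_cm < 61] → 20
parcel=N36: service='economy' → outer ELSE → rest
parcel=N43: service='freight' → inner[length_cm < 61] → 20
parcel=N60: service='express' → outer ELSE → rest
parcel=N62: service='express' → outer ELSE → rest
parcel=N73: service='express' → outer ELSE → rest
parcel=N85: service='economy' → outer ELSE → rest
parcel=N96: service='air' → outer ELSE → rest
parcel=N99: service='economy' → outer ELSE → rest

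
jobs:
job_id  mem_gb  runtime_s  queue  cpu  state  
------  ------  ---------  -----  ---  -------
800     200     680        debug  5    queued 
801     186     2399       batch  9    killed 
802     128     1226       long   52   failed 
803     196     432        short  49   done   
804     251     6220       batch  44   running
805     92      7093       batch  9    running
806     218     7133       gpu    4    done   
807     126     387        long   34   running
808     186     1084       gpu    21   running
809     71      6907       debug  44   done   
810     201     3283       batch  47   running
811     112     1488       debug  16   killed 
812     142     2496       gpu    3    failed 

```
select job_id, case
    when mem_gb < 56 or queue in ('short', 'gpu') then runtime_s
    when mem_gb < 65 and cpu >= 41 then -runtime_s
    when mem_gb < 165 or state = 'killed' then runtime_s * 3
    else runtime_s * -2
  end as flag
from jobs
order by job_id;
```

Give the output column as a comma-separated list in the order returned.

job_id=800: ELSE → -1360
job_id=801: mem_gb < 165 or state = 'killed' → 7197
job_id=802: mem_gb < 165 or state = 'killed' → 3678
job_id=803: mem_gb < 56 or queue in ('short', 'gpu') → 432
job_id=804: ELSE → -12440
job_id=805: mem_gb < 165 or state = 'killed' → 21279
job_id=806: mem_gb < 56 or queue in ('short', 'gpu') → 7133
job_id=807: mem_gb < 165 or state = 'killed' → 1161
job_id=808: mem_gb < 56 or queue in ('short', 'gpu') → 1084
job_id=809: mem_gb < 165 or state = 'killed' → 20721
job_id=810: ELSE → -6566
job_id=811: mem_gb < 165 or state = 'killed' → 4464
job_id=812: mem_gb < 56 or queue in ('short', 'gpu') → 2496

-1360, 7197, 3678, 432, -12440, 21279, 7133, 1161, 1084, 20721, -6566, 4464, 2496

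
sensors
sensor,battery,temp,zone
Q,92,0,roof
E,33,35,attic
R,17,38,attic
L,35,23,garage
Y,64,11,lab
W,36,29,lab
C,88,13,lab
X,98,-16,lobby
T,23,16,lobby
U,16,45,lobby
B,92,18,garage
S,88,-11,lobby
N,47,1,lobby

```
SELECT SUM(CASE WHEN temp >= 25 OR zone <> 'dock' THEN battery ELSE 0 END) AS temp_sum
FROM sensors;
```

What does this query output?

729

sensor=Q: ✓ → 92
sensor=E: ✓ → 33
sensor=R: ✓ → 17
sensor=L: ✓ → 35
sensor=Y: ✓ → 64
sensor=W: ✓ → 36
sensor=C: ✓ → 88
sensor=X: ✓ → 98
sensor=T: ✓ → 23
sensor=U: ✓ → 16
sensor=B: ✓ → 92
sensor=S: ✓ → 88
sensor=N: ✓ → 47
temp_sum = 92 + 33 + 17 + 35 + 64 + 36 + 88 + 98 + 23 + 16 + 92 + 88 + 47 = 729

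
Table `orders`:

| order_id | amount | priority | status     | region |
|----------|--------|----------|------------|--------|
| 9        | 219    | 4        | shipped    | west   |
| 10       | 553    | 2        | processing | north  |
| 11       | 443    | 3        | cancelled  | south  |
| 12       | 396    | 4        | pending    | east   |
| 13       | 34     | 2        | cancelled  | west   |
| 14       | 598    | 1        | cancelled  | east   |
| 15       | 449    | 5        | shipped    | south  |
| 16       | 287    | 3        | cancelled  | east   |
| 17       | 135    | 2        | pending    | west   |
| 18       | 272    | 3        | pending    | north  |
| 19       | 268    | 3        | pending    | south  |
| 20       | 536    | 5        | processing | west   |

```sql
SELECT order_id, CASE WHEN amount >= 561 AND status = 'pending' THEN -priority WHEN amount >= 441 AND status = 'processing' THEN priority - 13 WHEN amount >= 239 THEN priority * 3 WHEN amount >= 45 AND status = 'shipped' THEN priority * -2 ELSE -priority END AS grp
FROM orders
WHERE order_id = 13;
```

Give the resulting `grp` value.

-2

order_id = 13: amount=34, priority=2, status=cancelled, region=west.
amount >= 561 AND status = 'pending' → false
amount >= 441 AND status = 'processing' → false
amount >= 239 → false
amount >= 45 AND status = 'shipped' → false
No prior WHEN matched → ELSE → -2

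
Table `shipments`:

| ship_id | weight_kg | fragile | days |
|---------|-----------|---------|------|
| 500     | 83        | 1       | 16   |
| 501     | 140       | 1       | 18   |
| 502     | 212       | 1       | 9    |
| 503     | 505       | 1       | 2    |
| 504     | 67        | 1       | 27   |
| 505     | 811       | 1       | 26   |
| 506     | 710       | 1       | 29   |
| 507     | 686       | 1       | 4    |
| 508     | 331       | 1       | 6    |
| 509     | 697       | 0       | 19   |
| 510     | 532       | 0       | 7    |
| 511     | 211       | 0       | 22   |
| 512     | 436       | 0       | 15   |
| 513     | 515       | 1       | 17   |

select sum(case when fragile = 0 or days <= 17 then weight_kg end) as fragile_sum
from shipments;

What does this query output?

4208

ship_id=500: ✓ → 83
ship_id=501: ✗
ship_id=502: ✓ → 212
ship_id=503: ✓ → 505
ship_id=504: ✗
ship_id=505: ✗
ship_id=506: ✗
ship_id=507: ✓ → 686
ship_id=508: ✓ → 331
ship_id=509: ✓ → 697
ship_id=510: ✓ → 532
ship_id=511: ✓ → 211
ship_id=512: ✓ → 436
ship_id=513: ✓ → 515
fragile_sum = 83 + 212 + 505 + 686 + 331 + 697 + 532 + 211 + 436 + 515 = 4208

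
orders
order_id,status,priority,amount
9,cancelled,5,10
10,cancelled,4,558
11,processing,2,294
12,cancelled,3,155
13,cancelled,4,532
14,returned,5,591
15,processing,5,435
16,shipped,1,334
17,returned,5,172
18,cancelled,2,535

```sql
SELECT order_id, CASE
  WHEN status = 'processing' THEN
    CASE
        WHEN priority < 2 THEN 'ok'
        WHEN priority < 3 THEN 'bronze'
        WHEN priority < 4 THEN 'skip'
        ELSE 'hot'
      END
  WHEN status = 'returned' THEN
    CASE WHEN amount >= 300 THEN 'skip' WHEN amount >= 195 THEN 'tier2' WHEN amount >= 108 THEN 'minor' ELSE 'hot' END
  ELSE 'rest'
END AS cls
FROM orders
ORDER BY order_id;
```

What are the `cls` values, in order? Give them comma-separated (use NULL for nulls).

rest, rest, bronze, rest, rest, skip, hot, rest, minor, rest

order_id=9: status='cancelled' → outer ELSE → rest
order_id=10: status='cancelled' → outer ELSE → rest
order_id=11: status='processing' → inner[priority < 3] → bronze
order_id=12: status='cancelled' → outer ELSE → rest
order_id=13: status='cancelled' → outer ELSE → rest
order_id=14: status='returned' → inner[amount >= 300] → skip
order_id=15: status='processing' → inner[ELSE] → hot
order_id=16: status='shipped' → outer ELSE → rest
order_id=17: status='returned' → inner[amount >= 108] → minor
order_id=18: status='cancelled' → outer ELSE → rest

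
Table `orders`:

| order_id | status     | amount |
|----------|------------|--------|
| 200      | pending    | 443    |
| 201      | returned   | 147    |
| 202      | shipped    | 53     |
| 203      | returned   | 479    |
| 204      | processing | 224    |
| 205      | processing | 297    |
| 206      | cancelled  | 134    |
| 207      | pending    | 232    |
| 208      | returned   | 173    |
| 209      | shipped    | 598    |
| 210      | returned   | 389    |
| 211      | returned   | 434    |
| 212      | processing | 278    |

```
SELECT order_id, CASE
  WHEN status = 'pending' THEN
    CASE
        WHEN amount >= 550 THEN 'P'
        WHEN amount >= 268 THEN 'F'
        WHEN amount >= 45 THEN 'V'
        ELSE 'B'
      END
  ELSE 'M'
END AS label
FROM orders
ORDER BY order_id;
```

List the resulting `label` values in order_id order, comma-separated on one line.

F, M, M, M, M, M, M, V, M, M, M, M, M

order_id=200: status='pending' → inner[amount >= 268] → F
order_id=201: status='returned' → outer ELSE → M
order_id=202: status='shipped' → outer ELSE → M
order_id=203: status='returned' → outer ELSE → M
order_id=204: status='processing' → outer ELSE → M
order_id=205: status='processing' → outer ELSE → M
order_id=206: status='cancelled' → outer ELSE → M
order_id=207: status='pending' → inner[amount >= 45] → V
order_id=208: status='returned' → outer ELSE → M
order_id=209: status='shipped' → outer ELSE → M
order_id=210: status='returned' → outer ELSE → M
order_id=211: status='returned' → outer ELSE → M
order_id=212: status='processing' → outer ELSE → M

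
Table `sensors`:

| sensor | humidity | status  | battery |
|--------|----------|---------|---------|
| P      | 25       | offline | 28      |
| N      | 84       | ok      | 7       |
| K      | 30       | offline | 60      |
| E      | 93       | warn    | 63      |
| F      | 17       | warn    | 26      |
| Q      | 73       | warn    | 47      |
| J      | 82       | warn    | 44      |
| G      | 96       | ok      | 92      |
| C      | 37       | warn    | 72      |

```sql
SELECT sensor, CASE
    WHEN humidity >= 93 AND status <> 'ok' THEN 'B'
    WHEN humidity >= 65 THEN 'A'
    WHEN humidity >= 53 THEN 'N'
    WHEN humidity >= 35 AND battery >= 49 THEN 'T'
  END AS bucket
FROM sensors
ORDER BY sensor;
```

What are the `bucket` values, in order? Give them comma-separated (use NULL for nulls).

T, B, NULL, A, A, NULL, A, NULL, A

sensor=C: humidity >= 35 AND battery >= 49 → T
sensor=E: humidity >= 93 AND status <> 'ok' → B
sensor=F: (no match → NULL) → NULL
sensor=G: humidity >= 65 → A
sensor=J: humidity >= 65 → A
sensor=K: (no match → NULL) → NULL
sensor=N: humidity >= 65 → A
sensor=P: (no match → NULL) → NULL
sensor=Q: humidity >= 65 → A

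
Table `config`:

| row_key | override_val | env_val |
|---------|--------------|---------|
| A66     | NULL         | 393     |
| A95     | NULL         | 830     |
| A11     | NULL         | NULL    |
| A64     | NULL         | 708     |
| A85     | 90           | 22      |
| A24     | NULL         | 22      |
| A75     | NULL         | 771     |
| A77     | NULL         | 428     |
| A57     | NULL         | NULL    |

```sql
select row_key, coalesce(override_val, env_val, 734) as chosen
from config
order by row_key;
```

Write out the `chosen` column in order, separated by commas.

row_key=A11: override_val=NULL, env_val=NULL, → literal 734 → 734
row_key=A24: override_val=NULL, env_val=22 → 22
row_key=A57: override_val=NULL, env_val=NULL, → literal 734 → 734
row_key=A64: override_val=NULL, env_val=708 → 708
row_key=A66: override_val=NULL, env_val=393 → 393
row_key=A75: override_val=NULL, env_val=771 → 771
row_key=A77: override_val=NULL, env_val=428 → 428
row_key=A85: override_val=90 → 90
row_key=A95: override_val=NULL, env_val=830 → 830

734, 22, 734, 708, 393, 771, 428, 90, 830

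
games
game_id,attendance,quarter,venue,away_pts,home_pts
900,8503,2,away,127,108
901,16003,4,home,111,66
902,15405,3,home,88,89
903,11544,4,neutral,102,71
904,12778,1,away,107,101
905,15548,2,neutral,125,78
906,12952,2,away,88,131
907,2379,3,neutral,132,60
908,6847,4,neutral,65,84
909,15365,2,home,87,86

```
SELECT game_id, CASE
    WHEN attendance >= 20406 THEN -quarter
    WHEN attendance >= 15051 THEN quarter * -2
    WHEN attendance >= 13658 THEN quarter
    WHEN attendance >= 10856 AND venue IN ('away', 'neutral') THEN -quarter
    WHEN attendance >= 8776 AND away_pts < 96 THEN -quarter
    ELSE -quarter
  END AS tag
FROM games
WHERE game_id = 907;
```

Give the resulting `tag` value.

game_id = 907: attendance=2379, quarter=3, venue=neutral, away_pts=132, home_pts=60.
attendance >= 20406 → false
attendance >= 15051 → false
attendance >= 13658 → false
attendance >= 10856 AND venue IN ('away', 'neutral') → false
attendance >= 8776 AND away_pts < 96 → false
No prior WHEN matched → ELSE → -3

-3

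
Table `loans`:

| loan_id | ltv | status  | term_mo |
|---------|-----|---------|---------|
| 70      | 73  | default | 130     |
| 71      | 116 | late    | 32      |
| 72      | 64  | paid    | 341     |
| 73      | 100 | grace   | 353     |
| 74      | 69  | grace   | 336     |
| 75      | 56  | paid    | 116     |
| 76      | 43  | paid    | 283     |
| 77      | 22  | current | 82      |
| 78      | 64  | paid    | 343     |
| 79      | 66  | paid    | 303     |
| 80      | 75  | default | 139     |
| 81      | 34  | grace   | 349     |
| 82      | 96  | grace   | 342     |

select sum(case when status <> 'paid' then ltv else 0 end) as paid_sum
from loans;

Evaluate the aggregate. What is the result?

loan_id=70: ✓ → 73
loan_id=71: ✓ → 116
loan_id=72: ✗
loan_id=73: ✓ → 100
loan_id=74: ✓ → 69
loan_id=75: ✗
loan_id=76: ✗
loan_id=77: ✓ → 22
loan_id=78: ✗
loan_id=79: ✗
loan_id=80: ✓ → 75
loan_id=81: ✓ → 34
loan_id=82: ✓ → 96
paid_sum = 73 + 116 + 100 + 69 + 22 + 75 + 34 + 96 = 585

585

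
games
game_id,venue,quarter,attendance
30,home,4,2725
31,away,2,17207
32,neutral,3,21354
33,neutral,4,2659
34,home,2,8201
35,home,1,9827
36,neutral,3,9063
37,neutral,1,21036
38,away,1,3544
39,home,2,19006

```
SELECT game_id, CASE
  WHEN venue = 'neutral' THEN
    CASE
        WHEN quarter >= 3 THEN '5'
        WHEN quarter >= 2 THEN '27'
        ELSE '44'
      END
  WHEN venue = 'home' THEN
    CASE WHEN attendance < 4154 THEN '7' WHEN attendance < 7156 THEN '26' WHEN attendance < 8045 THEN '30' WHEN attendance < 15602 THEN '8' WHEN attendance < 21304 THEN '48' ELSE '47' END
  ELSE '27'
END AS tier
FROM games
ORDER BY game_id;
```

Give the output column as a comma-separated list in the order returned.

game_id=30: venue='home' → inner[attendance < 4154] → 7
game_id=31: venue='away' → outer ELSE → 27
game_id=32: venue='neutral' → inner[quarter >= 3] → 5
game_id=33: venue='neutral' → inner[quarter >= 3] → 5
game_id=34: venue='home' → inner[attendance < 15602] → 8
game_id=35: venue='home' → inner[attendance < 15602] → 8
game_id=36: venue='neutral' → inner[quarter >= 3] → 5
game_id=37: venue='neutral' → inner[ELSE] → 44
game_id=38: venue='away' → outer ELSE → 27
game_id=39: venue='home' → inner[attendance < 21304] → 48

7, 27, 5, 5, 8, 8, 5, 44, 27, 48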